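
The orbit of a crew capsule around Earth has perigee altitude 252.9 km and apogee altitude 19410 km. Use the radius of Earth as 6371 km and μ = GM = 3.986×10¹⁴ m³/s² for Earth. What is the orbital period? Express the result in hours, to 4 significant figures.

T ≈ 5.701 hours

r_p = 6371 + 252.9 = 6623.9 km = 6.6239×10⁶ m.
r_a = 6371 + 19410 = 25781 km = 2.5781×10⁷ m.
Semi-major axis a = (r_p + r_a)/2 = (6623.9 + 25781)/2 = 16202 km = 1.620×10⁷ m.
By Kepler's third law T = 2π√(a³/μ) = 2π × 3.267×10³ = 2.052×10⁴ s.
= 5.701 hours.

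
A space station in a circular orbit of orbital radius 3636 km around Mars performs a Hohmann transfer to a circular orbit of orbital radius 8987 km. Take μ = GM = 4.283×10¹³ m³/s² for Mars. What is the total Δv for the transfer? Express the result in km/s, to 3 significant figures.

r₁ = 3636 km = 3.636×10⁶ m.
r₂ = 8987 km = 8.987×10⁶ m.
Transfer ellipse a_t = (r₁ + r₂)/2 = 6.312×10⁶ m.
At r₁: circular v_c1 = √(μ/r₁) = 3432 m/s; transfer-periapsis v_p = √[μ(2/r₁ − 1/a_t)] = 4095 m/s.
Δv₁ = v_p − v_c1 = 663.3 m/s.
At r₂: circular v_c2 = √(μ/r₂) = 2183 m/s; transfer-apoapsis v_a = √[μ(2/r₂ − 1/a_t)] = 1657 m/s.
Δv₂ = v_c2 − v_a = 526.1 m/s.
Total Δv = Δv₁ + Δv₂ = 1189 m/s = 1.189 km/s.

Δv_total ≈ 1.19 km/s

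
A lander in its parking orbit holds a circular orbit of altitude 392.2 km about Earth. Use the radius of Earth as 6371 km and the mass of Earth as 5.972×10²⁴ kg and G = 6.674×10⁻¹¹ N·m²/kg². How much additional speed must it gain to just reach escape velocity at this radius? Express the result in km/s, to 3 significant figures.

Δv ≈ 3.18 km/s

μ = GM = 6.674×10⁻¹¹ × 5.972×10²⁴ = 3.986×10¹⁴ m³/s².
r = 6371 + 392.2 = 6763.2 km = 6.7632×10⁶ m.
Circular speed v_c = √(μ/r) = 7677 m/s.
Escape speed v_esc = √(2μ/r) = √2 × v_c = 10860 m/s.
Δv = v_esc − v_c = 3180 m/s = 3.180 km/s.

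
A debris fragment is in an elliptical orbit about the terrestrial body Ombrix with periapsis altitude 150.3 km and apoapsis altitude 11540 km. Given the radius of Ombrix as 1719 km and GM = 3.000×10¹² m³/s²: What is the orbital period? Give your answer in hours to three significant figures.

r_p = 1719 + 150.3 = 1869.3 km = 1.8693×10⁶ m.
r_a = 1719 + 11540 = 13259 km = 1.3259×10⁷ m.
Semi-major axis a = (r_p + r_a)/2 = (1869.3 + 13259)/2 = 7564.1 km = 7.564×10⁶ m.
By Kepler's third law T = 2π√(a³/μ) = 2π × 1.201×10⁴ = 7.547×10⁴ s.
= 20.96 hours.

T ≈ 21.0 hours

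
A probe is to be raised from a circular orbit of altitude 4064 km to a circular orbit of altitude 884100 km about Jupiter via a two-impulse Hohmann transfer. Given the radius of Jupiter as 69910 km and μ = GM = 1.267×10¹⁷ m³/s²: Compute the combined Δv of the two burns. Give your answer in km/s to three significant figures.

Δv_total ≈ 22.1 km/s

r₁ = 69910 + 4064 = 73974 km = 7.3974×10⁷ m.
r₂ = 69910 + 884100 = 954010 km = 9.5401×10⁸ m.
Transfer ellipse a_t = (r₁ + r₂)/2 = 5.140×10⁸ m.
At r₁: circular v_c1 = √(μ/r₁) = 41390 m/s; transfer-perijove v_p = √[μ(2/r₁ − 1/a_t)] = 56380 m/s.
Δv₁ = v_p − v_c1 = 15000 m/s.
At r₂: circular v_c2 = √(μ/r₂) = 11520 m/s; transfer-apojove v_a = √[μ(2/r₂ − 1/a_t)] = 4372 m/s.
Δv₂ = v_c2 − v_a = 7152 m/s.
Total Δv = Δv₁ + Δv₂ = 22150 m/s = 22.15 km/s.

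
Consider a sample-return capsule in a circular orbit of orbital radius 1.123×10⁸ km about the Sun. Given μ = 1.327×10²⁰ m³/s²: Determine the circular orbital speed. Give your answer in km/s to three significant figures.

v ≈ 34.4 km/s

r = 1.123×10⁸ km = 1.123×10¹¹ m.
For a circular orbit v = √(μ/r) = √(1.327×10²⁰ / 1.123×10¹¹) = √(1.182×10⁹) = 34380 m/s.
That is 34.38 km/s.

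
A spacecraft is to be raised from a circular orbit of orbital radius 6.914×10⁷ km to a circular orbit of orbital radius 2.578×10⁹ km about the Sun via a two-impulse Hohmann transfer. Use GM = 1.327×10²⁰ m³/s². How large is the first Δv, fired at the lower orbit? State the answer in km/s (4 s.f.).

Δv ≈ 17.33 km/s

r₁ = 6.914×10⁷ km = 6.914×10¹⁰ m.
r₂ = 2.578×10⁹ km = 2.578×10¹² m.
Transfer ellipse a_t = (r₁ + r₂)/2 = 1.324×10¹² m.
At r₁: circular v_c1 = √(μ/r₁) = 43810 m/s; transfer-perihelion v_p = √[μ(2/r₁ − 1/a_t)] = 61140 m/s.
Δv₁ = v_p − v_c1 = 17330 m/s.
= 17.33 km/s.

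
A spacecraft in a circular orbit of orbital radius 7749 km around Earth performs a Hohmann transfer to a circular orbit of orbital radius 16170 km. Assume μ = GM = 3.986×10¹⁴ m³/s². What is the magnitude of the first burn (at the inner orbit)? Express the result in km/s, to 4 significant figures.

Δv ≈ 1.167 km/s

r₁ = 7749 km = 7.749×10⁶ m.
r₂ = 16170 km = 1.617×10⁷ m.
Transfer ellipse a_t = (r₁ + r₂)/2 = 1.196×10⁷ m.
At r₁: circular v_c1 = √(μ/r₁) = 7172 m/s; transfer-perigee v_p = √[μ(2/r₁ − 1/a_t)] = 8340 m/s.
Δv₁ = v_p − v_c1 = 1167 m/s.
= 1.167 km/s.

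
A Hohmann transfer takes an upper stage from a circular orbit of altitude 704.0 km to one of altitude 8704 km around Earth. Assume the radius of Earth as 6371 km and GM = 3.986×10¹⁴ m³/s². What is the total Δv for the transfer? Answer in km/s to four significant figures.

Δv_total ≈ 2.283 km/s

r₁ = 6371 + 704.0 = 7075.0 km = 7.0750×10⁶ m.
r₂ = 6371 + 8704 = 15075 km = 1.5075×10⁷ m.
Transfer ellipse a_t = (r₁ + r₂)/2 = 1.108×10⁷ m.
At r₁: circular v_c1 = √(μ/r₁) = 7506 m/s; transfer-perigee v_p = √[μ(2/r₁ − 1/a_t)] = 8757 m/s.
Δv₁ = v_p − v_c1 = 1251 m/s.
At r₂: circular v_c2 = √(μ/r₂) = 5142 m/s; transfer-apogee v_a = √[μ(2/r₂ − 1/a_t)] = 4110 m/s.
Δv₂ = v_c2 − v_a = 1032 m/s.
Total Δv = Δv₁ + Δv₂ = 2283 m/s = 2.283 km/s.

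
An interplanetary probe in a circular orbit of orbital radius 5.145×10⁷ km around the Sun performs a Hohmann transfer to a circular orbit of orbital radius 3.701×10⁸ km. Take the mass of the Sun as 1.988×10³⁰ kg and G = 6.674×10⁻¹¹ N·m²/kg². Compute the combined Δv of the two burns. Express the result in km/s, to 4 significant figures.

μ = GM = 6.674×10⁻¹¹ × 1.988×10³⁰ = 1.327×10²⁰ m³/s².
r₁ = 5.145×10⁷ km = 5.145×10¹⁰ m.
r₂ = 3.701×10⁸ km = 3.701×10¹¹ m.
Transfer ellipse a_t = (r₁ + r₂)/2 = 2.108×10¹¹ m.
At r₁: circular v_c1 = √(μ/r₁) = 50780 m/s; transfer-perihelion v_p = √[μ(2/r₁ − 1/a_t)] = 67290 m/s.
Δv₁ = v_p − v_c1 = 16510 m/s.
At r₂: circular v_c2 = √(μ/r₂) = 18930 m/s; transfer-aphelion v_a = √[μ(2/r₂ − 1/a_t)] = 9355 m/s.
Δv₂ = v_c2 − v_a = 9579 m/s.
Total Δv = Δv₁ + Δv₂ = 26090 m/s = 26.09 km/s.

Δv_total ≈ 26.09 km/s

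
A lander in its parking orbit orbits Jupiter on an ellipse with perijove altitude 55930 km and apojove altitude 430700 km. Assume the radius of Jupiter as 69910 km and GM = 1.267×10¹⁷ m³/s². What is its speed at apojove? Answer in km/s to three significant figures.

v ≈ 10.1 km/s

r_p = 69910 + 55930 = 125840 km = 1.2584×10⁸ m.
r_a = 69910 + 430700 = 500610 km = 5.0061×10⁸ m.
Semi-major axis a = (r_p + r_a)/2 = 3.1322×10⁵ km = 3.132×10⁸ m.
Vis-viva: v² = μ(2/r − 1/a) = 1.267×10¹⁷ × (3.995×10⁻⁹ − 3.193×10⁻⁹) = 1.017×10⁸ m²/s².
v = 10080 m/s = 10.08 km/s.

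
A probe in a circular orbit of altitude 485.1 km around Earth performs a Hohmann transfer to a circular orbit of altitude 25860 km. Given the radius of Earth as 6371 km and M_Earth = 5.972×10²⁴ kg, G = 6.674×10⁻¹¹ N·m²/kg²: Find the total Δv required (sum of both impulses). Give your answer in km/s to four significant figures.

μ = GM = 6.674×10⁻¹¹ × 5.972×10²⁴ = 3.986×10¹⁴ m³/s².
r₁ = 6371 + 485.1 = 6856.1 km = 6.8561×10⁶ m.
r₂ = 6371 + 25860 = 32231 km = 3.2231×10⁷ m.
Transfer ellipse a_t = (r₁ + r₂)/2 = 1.954×10⁷ m.
At r₁: circular v_c1 = √(μ/r₁) = 7625 m/s; transfer-perigee v_p = √[μ(2/r₁ − 1/a_t)] = 9792 m/s.
Δv₁ = v_p − v_c1 = 2167 m/s.
At r₂: circular v_c2 = √(μ/r₂) = 3517 m/s; transfer-apogee v_a = √[μ(2/r₂ − 1/a_t)] = 2083 m/s.
Δv₂ = v_c2 − v_a = 1434 m/s.
Total Δv = Δv₁ + Δv₂ = 3601 m/s = 3.601 km/s.

Δv_total ≈ 3.601 km/s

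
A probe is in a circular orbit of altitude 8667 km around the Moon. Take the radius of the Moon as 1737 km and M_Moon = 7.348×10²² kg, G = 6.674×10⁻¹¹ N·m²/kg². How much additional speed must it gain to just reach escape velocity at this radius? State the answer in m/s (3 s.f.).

Δv ≈ 284 m/s

μ = GM = 6.674×10⁻¹¹ × 7.348×10²² = 4.904×10¹² m³/s².
r = 1737 + 8667 = 10404 km = 1.0404×10⁷ m.
Circular speed v_c = √(μ/r) = 686.6 m/s.
Escape speed v_esc = √(2μ/r) = √2 × v_c = 970.9 m/s.
Δv = v_esc − v_c = 284.4 m/s.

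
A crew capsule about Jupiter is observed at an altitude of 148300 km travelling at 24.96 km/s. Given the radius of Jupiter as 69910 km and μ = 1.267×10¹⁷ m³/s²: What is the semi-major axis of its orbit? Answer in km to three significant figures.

r = 69910 + 148300 = 2.1821×10⁵ km = 2.182×10⁸ m.
Vis-viva rearranged: 1/a = 2/r − v²/μ = 9.165×10⁻⁹ − 4.917×10⁻⁹ = 4.248×10⁻⁹ m⁻¹.
a = 2.354×10⁸ m = 2.3539×10⁵ km.

a ≈ 2.35×10⁵ km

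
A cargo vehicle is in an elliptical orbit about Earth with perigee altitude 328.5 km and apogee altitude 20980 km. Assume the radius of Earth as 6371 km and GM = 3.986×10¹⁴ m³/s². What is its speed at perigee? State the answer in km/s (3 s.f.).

r_p = 6371 + 328.5 = 6699.5 km = 6.6995×10⁶ m.
r_a = 6371 + 20980 = 27351 km = 2.7351×10⁷ m.
Semi-major axis a = (r_p + r_a)/2 = 17025 km = 1.703×10⁷ m.
Vis-viva: v² = μ(2/r − 1/a) = 3.986×10¹⁴ × (2.985×10⁻⁷ − 5.874×10⁻⁸) = 9.558×10⁷ m²/s².
v = 9777 m/s = 9.777 km/s.

v ≈ 9.78 km/s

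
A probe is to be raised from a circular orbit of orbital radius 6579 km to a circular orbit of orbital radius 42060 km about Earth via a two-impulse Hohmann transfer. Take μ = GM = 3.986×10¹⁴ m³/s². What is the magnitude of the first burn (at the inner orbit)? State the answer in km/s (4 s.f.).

Δv ≈ 2.453 km/s

r₁ = 6579 km = 6.579×10⁶ m.
r₂ = 42060 km = 4.206×10⁷ m.
Transfer ellipse a_t = (r₁ + r₂)/2 = 2.432×10⁷ m.
At r₁: circular v_c1 = √(μ/r₁) = 7784 m/s; transfer-perigee v_p = √[μ(2/r₁ − 1/a_t)] = 10240 m/s.
Δv₁ = v_p − v_c1 = 2453 m/s.
= 2.453 km/s.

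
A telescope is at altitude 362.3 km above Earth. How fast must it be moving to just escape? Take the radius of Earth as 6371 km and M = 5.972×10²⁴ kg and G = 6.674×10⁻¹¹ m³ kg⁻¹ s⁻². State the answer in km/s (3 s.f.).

v_esc ≈ 10.9 km/s

μ = GM = 6.674×10⁻¹¹ × 5.972×10²⁴ = 3.986×10¹⁴ m³/s².
r = 6371 + 362.3 = 6733.3 km = 6.7333×10⁶ m.
Escape speed v_esc = √(2μ/r) = √(2 × 3.986×10¹⁴ / 6.733×10⁶) = √(1.184×10⁸) = 10880 m/s.
= 10.88 km/s.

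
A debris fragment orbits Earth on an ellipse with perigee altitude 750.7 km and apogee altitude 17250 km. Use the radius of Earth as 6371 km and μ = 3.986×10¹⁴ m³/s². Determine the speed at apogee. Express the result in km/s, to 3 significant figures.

v ≈ 2.80 km/s

r_p = 6371 + 750.7 = 7121.7 km = 7.1217×10⁶ m.
r_a = 6371 + 17250 = 23621 km = 2.3621×10⁷ m.
Semi-major axis a = (r_p + r_a)/2 = 15371 km = 1.537×10⁷ m.
Vis-viva: v² = μ(2/r − 1/a) = 3.986×10¹⁴ × (8.467×10⁻⁸ − 6.506×10⁻⁸) = 7.818×10⁶ m²/s².
v = 2796 m/s = 2.796 km/s.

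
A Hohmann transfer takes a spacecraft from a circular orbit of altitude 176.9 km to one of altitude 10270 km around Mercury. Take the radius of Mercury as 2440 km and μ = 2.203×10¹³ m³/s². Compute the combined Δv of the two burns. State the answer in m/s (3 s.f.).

Δv_total ≈ 1380 m/s

r₁ = 2440 + 176.9 = 2616.9 km = 2.6169×10⁶ m.
r₂ = 2440 + 10270 = 12710 km = 1.2710×10⁷ m.
Transfer ellipse a_t = (r₁ + r₂)/2 = 7.663×10⁶ m.
At r₁: circular v_c1 = √(μ/r₁) = 2901 m/s; transfer-periherm v_p = √[μ(2/r₁ − 1/a_t)] = 3737 m/s.
Δv₁ = v_p − v_c1 = 835.1 m/s.
At r₂: circular v_c2 = √(μ/r₂) = 1317 m/s; transfer-apoherm v_a = √[μ(2/r₂ − 1/a_t)] = 769.3 m/s.
Δv₂ = v_c2 − v_a = 547.2 m/s.
Total Δv = Δv₁ + Δv₂ = 1382 m/s.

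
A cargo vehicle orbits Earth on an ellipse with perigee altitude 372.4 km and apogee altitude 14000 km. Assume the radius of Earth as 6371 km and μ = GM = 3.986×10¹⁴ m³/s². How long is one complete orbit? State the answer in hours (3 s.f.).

r_p = 6371 + 372.4 = 6743.4 km = 6.7434×10⁶ m.
r_a = 6371 + 14000 = 20371 km = 2.0371×10⁷ m.
Semi-major axis a = (r_p + r_a)/2 = (6743.4 + 20371)/2 = 13557 km = 1.356×10⁷ m.
By Kepler's third law T = 2π√(a³/μ) = 2π × 2.500×10³ = 1.571×10⁴ s.
= 4.364 hours.

T ≈ 4.36 hours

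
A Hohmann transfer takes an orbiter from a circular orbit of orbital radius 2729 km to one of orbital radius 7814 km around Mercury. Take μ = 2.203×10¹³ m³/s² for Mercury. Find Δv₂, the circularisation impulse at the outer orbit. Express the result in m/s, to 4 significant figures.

Δv ≈ 471.0 m/s

r₁ = 2729 km = 2.729×10⁶ m.
r₂ = 7814 km = 7.814×10⁶ m.
Transfer ellipse a_t = (r₁ + r₂)/2 = 5.272×10⁶ m.
At r₁: circular v_c1 = √(μ/r₁) = 2841 m/s; transfer-periherm v_p = √[μ(2/r₁ − 1/a_t)] = 3459 m/s.
At r₂: circular v_c2 = √(μ/r₂) = 1679 m/s; transfer-apoherm v_a = √[μ(2/r₂ − 1/a_t)] = 1208 m/s.
Δv₂ = v_c2 − v_a = 471.0 m/s.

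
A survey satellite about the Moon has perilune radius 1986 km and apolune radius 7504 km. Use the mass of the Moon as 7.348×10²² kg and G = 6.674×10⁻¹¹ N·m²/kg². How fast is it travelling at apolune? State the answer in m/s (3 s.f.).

μ = GM = 6.674×10⁻¹¹ × 7.348×10²² = 4.904×10¹² m³/s².
Semi-major axis a = (r_p + r_a)/2 = 4745.0 km = 4.745×10⁶ m.
Vis-viva: v² = μ(2/r − 1/a) = 4.904×10¹² × (2.665×10⁻⁷ − 2.107×10⁻⁷) = 2.735×10⁵ m²/s².
v = 523.0 m/s.

v ≈ 523 m/s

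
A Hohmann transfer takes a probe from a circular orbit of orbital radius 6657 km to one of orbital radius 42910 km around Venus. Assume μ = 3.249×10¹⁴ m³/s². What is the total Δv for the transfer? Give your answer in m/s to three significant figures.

r₁ = 6657 km = 6.657×10⁶ m.
r₂ = 42910 km = 4.291×10⁷ m.
Transfer ellipse a_t = (r₁ + r₂)/2 = 2.478×10⁷ m.
At r₁: circular v_c1 = √(μ/r₁) = 6986 m/s; transfer-periapsis v_p = √[μ(2/r₁ − 1/a_t)] = 9192 m/s.
Δv₁ = v_p − v_c1 = 2206 m/s.
At r₂: circular v_c2 = √(μ/r₂) = 2752 m/s; transfer-apoapsis v_a = √[μ(2/r₂ − 1/a_t)] = 1426 m/s.
Δv₂ = v_c2 − v_a = 1326 m/s.
Total Δv = Δv₁ + Δv₂ = 3532 m/s.

Δv_total ≈ 3530 m/s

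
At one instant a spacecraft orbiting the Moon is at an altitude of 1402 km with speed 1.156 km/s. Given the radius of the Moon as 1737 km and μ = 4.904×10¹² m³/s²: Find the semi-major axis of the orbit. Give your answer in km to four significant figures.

r = 1737 + 1402 = 3139.0 km = 3.139×10⁶ m.
Specific orbital energy ε = v²/2 − μ/r = (1156)²/2 − 4.904×10¹²/3.139×10⁶ = -8.941×10⁵ J/kg.
Since ε = −μ/(2a), a = −μ/(2ε) = 2.742×10⁶ m = 2742.4 km.

a ≈ 2742 km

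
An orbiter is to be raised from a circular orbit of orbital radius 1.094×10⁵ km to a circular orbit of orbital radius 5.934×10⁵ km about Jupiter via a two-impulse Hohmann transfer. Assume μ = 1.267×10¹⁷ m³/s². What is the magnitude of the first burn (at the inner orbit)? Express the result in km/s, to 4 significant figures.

Δv ≈ 10.19 km/s

r₁ = 1.094×10⁵ km = 1.094×10⁸ m.
r₂ = 5.934×10⁵ km = 5.934×10⁸ m.
Transfer ellipse a_t = (r₁ + r₂)/2 = 3.514×10⁸ m.
At r₁: circular v_c1 = √(μ/r₁) = 34030 m/s; transfer-perijove v_p = √[μ(2/r₁ − 1/a_t)] = 44220 m/s.
Δv₁ = v_p − v_c1 = 10190 m/s.
= 10.19 km/s.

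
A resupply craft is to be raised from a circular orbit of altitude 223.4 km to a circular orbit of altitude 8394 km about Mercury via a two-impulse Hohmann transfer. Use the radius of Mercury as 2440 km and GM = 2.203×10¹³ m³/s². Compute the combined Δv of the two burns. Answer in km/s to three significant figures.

Δv_total ≈ 1.30 km/s

r₁ = 2440 + 223.4 = 2663.4 km = 2.6634×10⁶ m.
r₂ = 2440 + 8394 = 10834 km = 1.0834×10⁷ m.
Transfer ellipse a_t = (r₁ + r₂)/2 = 6.749×10⁶ m.
At r₁: circular v_c1 = √(μ/r₁) = 2876 m/s; transfer-periherm v_p = √[μ(2/r₁ − 1/a_t)] = 3644 m/s.
Δv₁ = v_p − v_c1 = 768.0 m/s.
At r₂: circular v_c2 = √(μ/r₂) = 1426 m/s; transfer-apoherm v_a = √[μ(2/r₂ − 1/a_t)] = 895.8 m/s.
Δv₂ = v_c2 − v_a = 530.2 m/s.
Total Δv = Δv₁ + Δv₂ = 1298 m/s = 1.298 km/s.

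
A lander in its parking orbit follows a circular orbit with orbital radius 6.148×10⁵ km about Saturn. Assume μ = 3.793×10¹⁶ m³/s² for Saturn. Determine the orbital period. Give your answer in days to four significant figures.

r = 6.148×10⁵ km = 6.148×10⁸ m.
Kepler's third law: T = 2π√(r³/μ) = 2π√((6.148×10⁸)³ / 3.793×10¹⁶).
r³/μ = 6.127×10⁹ s², so T = 2π × 7.827×10⁴ = 4.918×10⁵ s.
Converting: 4.918×10⁵ s ÷ 86400 = 5.692 days.

T ≈ 5.692 days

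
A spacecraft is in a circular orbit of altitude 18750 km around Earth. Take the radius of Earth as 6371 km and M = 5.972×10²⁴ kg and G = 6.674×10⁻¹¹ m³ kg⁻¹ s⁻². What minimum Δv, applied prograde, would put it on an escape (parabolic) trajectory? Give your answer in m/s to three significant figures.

Δv ≈ 1650 m/s

μ = GM = 6.674×10⁻¹¹ × 5.972×10²⁴ = 3.986×10¹⁴ m³/s².
r = 6371 + 18750 = 25121 km = 2.5121×10⁷ m.
Circular speed v_c = √(μ/r) = 3983 m/s.
Escape speed v_esc = √(2μ/r) = √2 × v_c = 5633 m/s.
Δv = v_esc − v_c = 1650 m/s.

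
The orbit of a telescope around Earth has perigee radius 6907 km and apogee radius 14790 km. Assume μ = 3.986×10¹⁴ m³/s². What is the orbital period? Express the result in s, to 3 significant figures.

Semi-major axis a = (r_p + r_a)/2 = (6907.0 + 14790)/2 = 10848 km = 1.085×10⁷ m.
By Kepler's third law T = 2π√(a³/μ) = 2π × 1.790×10³ = 1.125×10⁴ s.

T ≈ 11200 s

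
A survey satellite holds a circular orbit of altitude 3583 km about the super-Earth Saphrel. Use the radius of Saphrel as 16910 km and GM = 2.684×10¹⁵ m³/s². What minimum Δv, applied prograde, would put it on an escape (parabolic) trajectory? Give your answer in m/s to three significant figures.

Δv ≈ 4740 m/s

r = 16910 + 3583 = 20493 km = 2.0493×10⁷ m.
Circular speed v_c = √(μ/r) = 11440 m/s.
Escape speed v_esc = √(2μ/r) = √2 × v_c = 16180 m/s.
Δv = v_esc − v_c = 4740 m/s.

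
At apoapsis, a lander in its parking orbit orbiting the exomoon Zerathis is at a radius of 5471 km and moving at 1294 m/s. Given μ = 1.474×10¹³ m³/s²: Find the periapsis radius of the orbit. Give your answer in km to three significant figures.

periapsis radius ≈ 2470 km

r_a = 5.471×10⁶ m.
Specific energy ε = v²/2 − μ/r = -1.857×10⁶ J/kg, so a = −μ/(2ε) = 3.969×10⁶ m.
The apsides satisfy r_p + r_a = 2a, so the periapsis radius is 2a − r_a = 2.467×10⁶ m = 2466.6 km.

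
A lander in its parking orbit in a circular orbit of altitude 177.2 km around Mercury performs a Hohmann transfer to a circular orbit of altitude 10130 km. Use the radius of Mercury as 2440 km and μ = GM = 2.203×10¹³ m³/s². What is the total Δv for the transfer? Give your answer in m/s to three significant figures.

r₁ = 2440 + 177.2 = 2617.2 km = 2.6172×10⁶ m.
r₂ = 2440 + 10130 = 12570 km = 1.2570×10⁷ m.
Transfer ellipse a_t = (r₁ + r₂)/2 = 7.594×10⁶ m.
At r₁: circular v_c1 = √(μ/r₁) = 2901 m/s; transfer-periherm v_p = √[μ(2/r₁ − 1/a_t)] = 3733 m/s.
Δv₁ = v_p − v_c1 = 831.5 m/s.
At r₂: circular v_c2 = √(μ/r₂) = 1324 m/s; transfer-apoherm v_a = √[μ(2/r₂ − 1/a_t)] = 777.2 m/s.
Δv₂ = v_c2 − v_a = 546.6 m/s.
Total Δv = Δv₁ + Δv₂ = 1378 m/s.

Δv_total ≈ 1380 m/s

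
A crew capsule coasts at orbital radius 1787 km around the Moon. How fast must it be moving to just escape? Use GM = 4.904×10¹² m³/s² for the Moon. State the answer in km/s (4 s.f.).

v_esc ≈ 2.343 km/s

r = 1787 km = 1.787×10⁶ m.
Escape speed v_esc = √(2μ/r) = √(2 × 4.904×10¹² / 1.787×10⁶) = √(5.489×10⁶) = 2343 m/s.
= 2.343 km/s.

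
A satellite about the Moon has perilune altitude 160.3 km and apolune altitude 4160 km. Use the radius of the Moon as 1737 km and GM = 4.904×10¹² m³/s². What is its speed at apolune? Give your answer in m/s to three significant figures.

v ≈ 636 m/s

r_p = 1737 + 160.3 = 1897.3 km = 1.8973×10⁶ m.
r_a = 1737 + 4160 = 5897.0 km = 5.8970×10⁶ m.
Semi-major axis a = (r_p + r_a)/2 = 3897.2 km = 3.897×10⁶ m.
Vis-viva: v² = μ(2/r − 1/a) = 4.904×10¹² × (3.392×10⁻⁷ − 2.566×10⁻⁷) = 4.049×10⁵ m²/s².
v = 636.3 m/s.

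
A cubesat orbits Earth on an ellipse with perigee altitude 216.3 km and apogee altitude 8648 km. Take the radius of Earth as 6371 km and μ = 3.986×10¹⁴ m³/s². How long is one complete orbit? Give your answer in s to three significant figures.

r_p = 6371 + 216.3 = 6587.3 km = 6.5873×10⁶ m.
r_a = 6371 + 8648 = 15019 km = 1.5019×10⁷ m.
Semi-major axis a = (r_p + r_a)/2 = (6587.3 + 15019)/2 = 10803 km = 1.080×10⁷ m.
By Kepler's third law T = 2π√(a³/μ) = 2π × 1.779×10³ = 1.117×10⁴ s.

T ≈ 11200 s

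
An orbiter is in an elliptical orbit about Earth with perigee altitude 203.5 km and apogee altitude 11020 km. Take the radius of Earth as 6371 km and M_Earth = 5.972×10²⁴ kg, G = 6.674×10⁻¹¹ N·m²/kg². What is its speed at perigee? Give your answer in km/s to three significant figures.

μ = GM = 6.674×10⁻¹¹ × 5.972×10²⁴ = 3.986×10¹⁴ m³/s².
r_p = 6371 + 203.5 = 6574.5 km = 6.5745×10⁶ m.
r_a = 6371 + 11020 = 17391 km = 1.7391×10⁷ m.
Semi-major axis a = (r_p + r_a)/2 = 11983 km = 1.198×10⁷ m.
Vis-viva: v² = μ(2/r − 1/a) = 3.986×10¹⁴ × (3.042×10⁻⁷ − 8.345×10⁻⁸) = 8.799×10⁷ m²/s².
v = 9380 m/s = 9.380 km/s.

v ≈ 9.38 km/s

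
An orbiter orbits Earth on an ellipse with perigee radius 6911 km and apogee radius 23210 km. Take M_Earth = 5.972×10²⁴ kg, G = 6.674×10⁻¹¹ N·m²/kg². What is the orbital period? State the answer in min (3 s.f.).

T ≈ 307 min

μ = GM = 6.674×10⁻¹¹ × 5.972×10²⁴ = 3.986×10¹⁴ m³/s².
Semi-major axis a = (r_p + r_a)/2 = (6911.0 + 23210)/2 = 15060 km = 1.506×10⁷ m.
By Kepler's third law T = 2π√(a³/μ) = 2π × 2.928×10³ = 1.839×10⁴ s.
= 306.6 min.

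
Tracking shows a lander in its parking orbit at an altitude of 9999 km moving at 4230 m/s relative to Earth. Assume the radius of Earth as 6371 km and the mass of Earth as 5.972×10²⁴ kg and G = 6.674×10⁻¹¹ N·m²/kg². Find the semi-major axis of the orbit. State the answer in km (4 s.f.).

a ≈ 12940 km

μ = GM = 6.674×10⁻¹¹ × 5.972×10²⁴ = 3.986×10¹⁴ m³/s².
r = 6371 + 9999 = 16370 km = 1.637×10⁷ m.
Specific orbital energy ε = v²/2 − μ/r = (4230)²/2 − 3.986×10¹⁴/1.637×10⁷ = -1.540×10⁷ J/kg.
Since ε = −μ/(2a), a = −μ/(2ε) = 1.294×10⁷ m = 12940 km.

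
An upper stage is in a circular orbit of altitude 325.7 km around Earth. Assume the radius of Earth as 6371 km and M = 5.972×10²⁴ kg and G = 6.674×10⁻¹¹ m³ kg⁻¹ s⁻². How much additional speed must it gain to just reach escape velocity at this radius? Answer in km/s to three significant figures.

Δv ≈ 3.20 km/s

μ = GM = 6.674×10⁻¹¹ × 5.972×10²⁴ = 3.986×10¹⁴ m³/s².
r = 6371 + 325.7 = 6696.7 km = 6.6967×10⁶ m.
Circular speed v_c = √(μ/r) = 7715 m/s.
Escape speed v_esc = √(2μ/r) = √2 × v_c = 10910 m/s.
Δv = v_esc − v_c = 3196 m/s = 3.196 km/s.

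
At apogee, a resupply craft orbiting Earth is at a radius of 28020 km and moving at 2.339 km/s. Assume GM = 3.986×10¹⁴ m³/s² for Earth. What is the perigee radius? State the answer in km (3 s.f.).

r_a = 2.802×10⁷ m.
Specific energy ε = v²/2 − μ/r = -1.149×10⁷ J/kg, so a = −μ/(2ε) = 1.735×10⁷ m.
The apsides satisfy r_p + r_a = 2a, so the perigee radius is 2a − r_a = 6.671×10⁶ m = 6670.8 km.

perigee radius ≈ 6670 km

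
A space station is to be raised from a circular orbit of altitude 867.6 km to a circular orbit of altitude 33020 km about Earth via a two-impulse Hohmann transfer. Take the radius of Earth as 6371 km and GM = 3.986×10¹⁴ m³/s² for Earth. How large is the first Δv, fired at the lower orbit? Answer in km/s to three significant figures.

Δv ≈ 2.22 km/s

r₁ = 6371 + 867.6 = 7238.6 km = 7.2386×10⁶ m.
r₂ = 6371 + 33020 = 39391 km = 3.9391×10⁷ m.
Transfer ellipse a_t = (r₁ + r₂)/2 = 2.331×10⁷ m.
At r₁: circular v_c1 = √(μ/r₁) = 7421 m/s; transfer-perigee v_p = √[μ(2/r₁ − 1/a_t)] = 9645 m/s.
Δv₁ = v_p − v_c1 = 2225 m/s.
= 2.225 km/s.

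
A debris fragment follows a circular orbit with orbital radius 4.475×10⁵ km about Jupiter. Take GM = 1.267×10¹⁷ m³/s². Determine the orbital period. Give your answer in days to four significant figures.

r = 4.475×10⁵ km = 4.475×10⁸ m.
Kepler's third law: T = 2π√(r³/μ) = 2π√((4.475×10⁸)³ / 1.267×10¹⁷).
r³/μ = 7.073×10⁸ s², so T = 2π × 2.660×10⁴ = 1.671×10⁵ s.
Converting: 1.671×10⁵ s ÷ 86400 = 1.934 days.

T ≈ 1.934 days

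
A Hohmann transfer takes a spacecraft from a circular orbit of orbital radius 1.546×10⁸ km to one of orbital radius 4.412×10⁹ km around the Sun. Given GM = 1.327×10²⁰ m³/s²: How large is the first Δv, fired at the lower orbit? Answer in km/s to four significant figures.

Δv ≈ 11.43 km/s

r₁ = 1.546×10⁸ km = 1.546×10¹¹ m.
r₂ = 4.412×10⁹ km = 4.412×10¹² m.
Transfer ellipse a_t = (r₁ + r₂)/2 = 2.283×10¹² m.
At r₁: circular v_c1 = √(μ/r₁) = 29300 m/s; transfer-perihelion v_p = √[μ(2/r₁ − 1/a_t)] = 40730 m/s.
Δv₁ = v_p − v_c1 = 11430 m/s.
= 11.43 km/s.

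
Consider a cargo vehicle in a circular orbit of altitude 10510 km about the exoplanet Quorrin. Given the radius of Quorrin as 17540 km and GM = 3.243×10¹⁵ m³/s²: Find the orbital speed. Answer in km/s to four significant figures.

v ≈ 10.75 km/s

r = 17540 + 10510 = 28050 km = 2.8050×10⁷ m.
For a circular orbit v = √(μ/r) = √(3.243×10¹⁵ / 2.805×10⁷) = √(1.156×10⁸) = 10750 m/s.
That is 10.75 km/s.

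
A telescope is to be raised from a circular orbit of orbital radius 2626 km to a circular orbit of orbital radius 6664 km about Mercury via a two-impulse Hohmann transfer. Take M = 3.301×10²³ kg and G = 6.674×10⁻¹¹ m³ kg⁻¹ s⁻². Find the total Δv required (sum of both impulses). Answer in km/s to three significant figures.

μ = GM = 6.674×10⁻¹¹ × 3.301×10²³ = 2.203×10¹³ m³/s².
r₁ = 2626 km = 2.626×10⁶ m.
r₂ = 6664 km = 6.664×10⁶ m.
Transfer ellipse a_t = (r₁ + r₂)/2 = 4.645×10⁶ m.
At r₁: circular v_c1 = √(μ/r₁) = 2896 m/s; transfer-periherm v_p = √[μ(2/r₁ − 1/a_t)] = 3469 m/s.
Δv₁ = v_p − v_c1 = 572.8 m/s.
At r₂: circular v_c2 = √(μ/r₂) = 1818 m/s; transfer-apoherm v_a = √[μ(2/r₂ − 1/a_t)] = 1367 m/s.
Δv₂ = v_c2 − v_a = 451.1 m/s.
Total Δv = Δv₁ + Δv₂ = 1024 m/s = 1.024 km/s.

Δv_total ≈ 1.02 km/s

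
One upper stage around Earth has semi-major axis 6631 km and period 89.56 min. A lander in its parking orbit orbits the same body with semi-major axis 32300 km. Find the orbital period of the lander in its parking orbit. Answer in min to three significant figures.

Kepler's third law: T² ∝ a³, so T₂ = T₁ (a₂/a₁)^(3/2).
a₂/a₁ = 4.871, (a₂/a₁)^(3/2) = 10.75.
T₂ = 89.56 × 10.75 = 962.8 min.

T₂ ≈ 963 min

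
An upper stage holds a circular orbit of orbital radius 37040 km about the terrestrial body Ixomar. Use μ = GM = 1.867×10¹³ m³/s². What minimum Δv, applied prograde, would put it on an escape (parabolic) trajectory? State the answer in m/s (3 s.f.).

r = 37040 km = 3.704×10⁷ m.
Circular speed v_c = √(μ/r) = 710.0 m/s.
Escape speed v_esc = √(2μ/r) = √2 × v_c = 1004 m/s.
Δv = v_esc − v_c = 294.1 m/s.

Δv ≈ 294 m/s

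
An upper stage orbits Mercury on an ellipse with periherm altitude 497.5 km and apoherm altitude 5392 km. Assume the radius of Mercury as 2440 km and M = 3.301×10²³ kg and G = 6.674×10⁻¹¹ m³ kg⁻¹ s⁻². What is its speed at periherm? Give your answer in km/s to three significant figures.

μ = GM = 6.674×10⁻¹¹ × 3.301×10²³ = 2.203×10¹³ m³/s².
r_p = 2440 + 497.5 = 2937.5 km = 2.9375×10⁶ m.
r_a = 2440 + 5392 = 7832.0 km = 7.8320×10⁶ m.
Semi-major axis a = (r_p + r_a)/2 = 5384.8 km = 5.385×10⁶ m.
Vis-viva: v² = μ(2/r − 1/a) = 2.203×10¹³ × (6.809×10⁻⁷ − 1.857×10⁻⁷) = 1.091×10⁷ m²/s².
v = 3303 m/s = 3.303 km/s.

v ≈ 3.30 km/s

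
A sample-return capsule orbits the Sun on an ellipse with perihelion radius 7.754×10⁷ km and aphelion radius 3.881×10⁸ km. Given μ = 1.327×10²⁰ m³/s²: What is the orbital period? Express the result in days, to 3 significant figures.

T ≈ 709 days

Semi-major axis a = (r_p + r_a)/2 = (7.7540×10⁷ + 3.8810×10⁸)/2 = 2.3282×10⁸ km = 2.328×10¹¹ m.
By Kepler's third law T = 2π√(a³/μ) = 2π × 9.752×10⁶ = 6.127×10⁷ s.
= 709.2 days.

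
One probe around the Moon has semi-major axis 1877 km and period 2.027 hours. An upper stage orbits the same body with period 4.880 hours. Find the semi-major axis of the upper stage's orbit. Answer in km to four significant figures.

a₂ ≈ 3372 km

Kepler's third law: a³ ∝ T², so a₂ = a₁ (T₂/T₁)^(2/3).
T₂/T₁ = 2.407, (T₂/T₁)^(2/3) = 1.796.
a₂ = 1877 × 1.796 = 3372 km.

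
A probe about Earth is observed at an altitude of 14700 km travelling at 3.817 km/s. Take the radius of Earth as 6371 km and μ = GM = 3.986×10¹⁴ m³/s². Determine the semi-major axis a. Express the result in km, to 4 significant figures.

r = 6371 + 14700 = 21071 km = 2.107×10⁷ m.
Specific orbital energy ε = v²/2 − μ/r = (3817)²/2 − 3.986×10¹⁴/2.107×10⁷ = -1.163×10⁷ J/kg.
Since ε = −μ/(2a), a = −μ/(2ε) = 1.713×10⁷ m = 17133 km.

a ≈ 17130 km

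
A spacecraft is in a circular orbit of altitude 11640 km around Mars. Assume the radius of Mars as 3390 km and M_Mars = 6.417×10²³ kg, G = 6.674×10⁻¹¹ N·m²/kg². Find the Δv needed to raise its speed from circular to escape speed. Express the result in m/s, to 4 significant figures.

μ = GM = 6.674×10⁻¹¹ × 6.417×10²³ = 4.283×10¹³ m³/s².
r = 3390 + 11640 = 15030 km = 1.5030×10⁷ m.
Circular speed v_c = √(μ/r) = 1688 m/s.
Escape speed v_esc = √(2μ/r) = √2 × v_c = 2387 m/s.
Δv = v_esc − v_c = 699.2 m/s.

Δv ≈ 699.2 m/s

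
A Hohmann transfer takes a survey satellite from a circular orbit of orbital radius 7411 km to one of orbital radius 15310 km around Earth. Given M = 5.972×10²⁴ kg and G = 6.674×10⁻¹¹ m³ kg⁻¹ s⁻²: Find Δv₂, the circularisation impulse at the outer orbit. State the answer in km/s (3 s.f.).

μ = GM = 6.674×10⁻¹¹ × 5.972×10²⁴ = 3.986×10¹⁴ m³/s².
r₁ = 7411 km = 7.411×10⁶ m.
r₂ = 15310 km = 1.531×10⁷ m.
Transfer ellipse a_t = (r₁ + r₂)/2 = 1.136×10⁷ m.
At r₁: circular v_c1 = √(μ/r₁) = 7334 m/s; transfer-perigee v_p = √[μ(2/r₁ − 1/a_t)] = 8513 m/s.
At r₂: circular v_c2 = √(μ/r₂) = 5102 m/s; transfer-apogee v_a = √[μ(2/r₂ − 1/a_t)] = 4121 m/s.
Δv₂ = v_c2 − v_a = 981.3 m/s.
= 0.9813 km/s.

Δv ≈ 0.981 km/s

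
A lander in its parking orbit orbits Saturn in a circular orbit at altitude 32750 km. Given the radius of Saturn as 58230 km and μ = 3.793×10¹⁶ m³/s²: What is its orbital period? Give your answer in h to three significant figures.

T ≈ 7.78 h

r = 58230 + 32750 = 90980 km = 9.0980×10⁷ m.
Kepler's third law: T = 2π√(r³/μ) = 2π√((9.098×10⁷)³ / 3.793×10¹⁶).
r³/μ = 1.985×10⁷ s², so T = 2π × 4.456×10³ = 2.800×10⁴ s.
Converting: 2.800×10⁴ s ÷ 3600 = 7.777 h.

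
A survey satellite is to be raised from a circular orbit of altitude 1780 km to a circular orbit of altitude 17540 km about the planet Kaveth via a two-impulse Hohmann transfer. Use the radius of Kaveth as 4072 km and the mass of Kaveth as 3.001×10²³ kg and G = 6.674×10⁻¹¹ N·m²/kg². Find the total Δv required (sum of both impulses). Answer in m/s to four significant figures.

μ = GM = 6.674×10⁻¹¹ × 3.001×10²³ = 2.003×10¹³ m³/s².
r₁ = 4072 + 1780 = 5852.0 km = 5.8520×10⁶ m.
r₂ = 4072 + 17540 = 21612 km = 2.1612×10⁷ m.
Transfer ellipse a_t = (r₁ + r₂)/2 = 1.373×10⁷ m.
At r₁: circular v_c1 = √(μ/r₁) = 1850 m/s; transfer-periapsis v_p = √[μ(2/r₁ − 1/a_t)] = 2321 m/s.
Δv₁ = v_p − v_c1 = 470.9 m/s.
At r₂: circular v_c2 = √(μ/r₂) = 962.7 m/s; transfer-apoapsis v_a = √[μ(2/r₂ − 1/a_t)] = 628.4 m/s.
Δv₂ = v_c2 − v_a = 334.2 m/s.
Total Δv = Δv₁ + Δv₂ = 805.1 m/s.

Δv_total ≈ 805.1 m/s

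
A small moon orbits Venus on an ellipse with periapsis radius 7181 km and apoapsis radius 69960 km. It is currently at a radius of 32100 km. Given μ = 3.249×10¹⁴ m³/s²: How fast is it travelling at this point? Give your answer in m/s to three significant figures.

Semi-major axis a = (r_p + r_a)/2 = 38570 km = 3.857×10⁷ m.
Vis-viva: v² = μ(2/r − 1/a) = 3.249×10¹⁴ × (6.231×10⁻⁸ − 2.593×10⁻⁸) = 1.182×10⁷ m²/s².
v = 3438 m/s.

v ≈ 3440 m/s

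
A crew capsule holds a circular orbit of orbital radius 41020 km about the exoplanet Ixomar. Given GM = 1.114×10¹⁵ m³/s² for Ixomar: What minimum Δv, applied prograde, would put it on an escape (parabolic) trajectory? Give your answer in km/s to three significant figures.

Δv ≈ 2.16 km/s

r = 41020 km = 4.102×10⁷ m.
Circular speed v_c = √(μ/r) = 5211 m/s.
Escape speed v_esc = √(2μ/r) = √2 × v_c = 7370 m/s.
Δv = v_esc − v_c = 2159 m/s = 2.159 km/s.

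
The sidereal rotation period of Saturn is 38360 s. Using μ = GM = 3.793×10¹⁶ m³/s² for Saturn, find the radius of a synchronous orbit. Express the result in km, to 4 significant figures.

A synchronous orbit has period T, so by Kepler's third law a = (μT²/4π²)^(1/3).
μT²/4π² = 3.793×10¹⁶ × (3.836×10⁴)² / 39.48 = 1.414×10²⁴ m³.
a = 1.122×10⁸ m = 1.1223×10⁵ km.

r_sync ≈ 1.122×10⁵ km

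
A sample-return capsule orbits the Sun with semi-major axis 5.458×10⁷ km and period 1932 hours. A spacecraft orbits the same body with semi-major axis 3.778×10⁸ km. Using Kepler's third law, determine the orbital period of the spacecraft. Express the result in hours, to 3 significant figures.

Kepler's third law: T² ∝ a³, so T₂ = T₁ (a₂/a₁)^(3/2).
a₂/a₁ = 6.922, (a₂/a₁)^(3/2) = 18.21.
T₂ = 1932 × 18.21 = 35180 hours.

T₂ ≈ 35200 hours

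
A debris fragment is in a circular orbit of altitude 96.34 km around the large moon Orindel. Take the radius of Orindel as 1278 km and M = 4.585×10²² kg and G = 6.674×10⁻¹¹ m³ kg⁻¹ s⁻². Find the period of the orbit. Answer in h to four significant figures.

μ = GM = 6.674×10⁻¹¹ × 4.585×10²² = 3.060×10¹² m³/s².
r = 1278 + 96.34 = 1374.3 km = 1.3743×10⁶ m.
Kepler's third law: T = 2π√(r³/μ) = 2π√((1.374×10⁶)³ / 3.060×10¹²).
r³/μ = 8.483×10⁵ s², so T = 2π × 9.210×10² = 5.787×10³ s.
Converting: 5.787×10³ s ÷ 3600 = 1.608 h.

T ≈ 1.608 h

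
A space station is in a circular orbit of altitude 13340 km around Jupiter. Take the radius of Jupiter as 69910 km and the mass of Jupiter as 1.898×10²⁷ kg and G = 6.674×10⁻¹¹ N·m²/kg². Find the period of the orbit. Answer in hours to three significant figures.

T ≈ 3.72 hours

μ = GM = 6.674×10⁻¹¹ × 1.898×10²⁷ = 1.267×10¹⁷ m³/s².
r = 69910 + 13340 = 83250 km = 8.3250×10⁷ m.
Kepler's third law: T = 2π√(r³/μ) = 2π√((8.325×10⁷)³ / 1.267×10¹⁷).
r³/μ = 4.555×10⁶ s², so T = 2π × 2.134×10³ = 1.341×10⁴ s.
Converting: 1.341×10⁴ s ÷ 3600 = 3.725 hours.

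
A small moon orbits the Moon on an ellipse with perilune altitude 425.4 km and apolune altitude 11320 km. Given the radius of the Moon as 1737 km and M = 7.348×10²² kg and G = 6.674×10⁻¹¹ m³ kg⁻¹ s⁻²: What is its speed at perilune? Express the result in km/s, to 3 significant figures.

μ = GM = 6.674×10⁻¹¹ × 7.348×10²² = 4.904×10¹² m³/s².
r_p = 1737 + 425.4 = 2162.4 km = 2.1624×10⁶ m.
r_a = 1737 + 11320 = 13057 km = 1.3057×10⁷ m.
Semi-major axis a = (r_p + r_a)/2 = 7609.7 km = 7.610×10⁶ m.
Vis-viva: v² = μ(2/r − 1/a) = 4.904×10¹² × (9.249×10⁻⁷ − 1.314×10⁻⁷) = 3.891×10⁶ m²/s².
v = 1973 m/s = 1.973 km/s.

v ≈ 1.97 km/s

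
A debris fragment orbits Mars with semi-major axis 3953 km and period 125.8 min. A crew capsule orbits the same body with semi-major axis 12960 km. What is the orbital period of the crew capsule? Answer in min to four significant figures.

Kepler's third law: T² ∝ a³, so T₂ = T₁ (a₂/a₁)^(3/2).
a₂/a₁ = 3.279, (a₂/a₁)^(3/2) = 5.936.
T₂ = 125.8 × 5.936 = 746.8 min.

T₂ ≈ 746.8 min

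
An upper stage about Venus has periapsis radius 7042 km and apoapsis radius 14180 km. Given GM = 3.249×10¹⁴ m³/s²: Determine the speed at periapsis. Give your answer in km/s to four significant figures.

v ≈ 7.852 km/s

Semi-major axis a = (r_p + r_a)/2 = 10611 km = 1.061×10⁷ m.
Vis-viva: v² = μ(2/r − 1/a) = 3.249×10¹⁴ × (2.840×10⁻⁷ − 9.424×10⁻⁸) = 6.166×10⁷ m²/s².
v = 7852 m/s = 7.852 km/s.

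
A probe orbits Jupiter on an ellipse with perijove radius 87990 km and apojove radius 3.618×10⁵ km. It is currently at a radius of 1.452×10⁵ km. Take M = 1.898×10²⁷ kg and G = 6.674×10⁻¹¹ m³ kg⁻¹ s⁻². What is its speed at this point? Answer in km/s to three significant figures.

μ = GM = 6.674×10⁻¹¹ × 1.898×10²⁷ = 1.267×10¹⁷ m³/s².
Semi-major axis a = (r_p + r_a)/2 = 2.2490×10⁵ km = 2.249×10⁸ m.
Vis-viva: v² = μ(2/r − 1/a) = 1.267×10¹⁷ × (1.377×10⁻⁸ − 4.447×10⁻⁹) = 1.182×10⁹ m²/s².
v = 34370 m/s = 34.37 km/s.

v ≈ 34.4 km/s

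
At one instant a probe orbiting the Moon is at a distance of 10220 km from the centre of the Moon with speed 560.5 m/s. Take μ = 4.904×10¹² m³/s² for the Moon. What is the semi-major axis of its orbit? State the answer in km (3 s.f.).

a ≈ 7600 km

r = 1.022×10⁷ m.
Vis-viva rearranged: 1/a = 2/r − v²/μ = 1.957×10⁻⁷ − 6.406×10⁻⁸ = 1.316×10⁻⁷ m⁻¹.
a = 7.597×10⁶ m = 7596.9 km.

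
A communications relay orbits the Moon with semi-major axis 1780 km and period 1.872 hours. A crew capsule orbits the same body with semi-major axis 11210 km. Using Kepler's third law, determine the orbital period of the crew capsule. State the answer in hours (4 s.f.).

Kepler's third law: T² ∝ a³, so T₂ = T₁ (a₂/a₁)^(3/2).
a₂/a₁ = 6.298, (a₂/a₁)^(3/2) = 15.80.
T₂ = 1.872 × 15.80 = 29.59 hours.

T₂ ≈ 29.59 hours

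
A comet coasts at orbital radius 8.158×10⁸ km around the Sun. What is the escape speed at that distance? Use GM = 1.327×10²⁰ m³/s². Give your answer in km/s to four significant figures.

r = 8.158×10⁸ km = 8.158×10¹¹ m.
Escape speed v_esc = √(2μ/r) = √(2 × 1.327×10²⁰ / 8.158×10¹¹) = √(3.253×10⁸) = 18040 m/s.
= 18.04 km/s.

v_esc ≈ 18.04 km/s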